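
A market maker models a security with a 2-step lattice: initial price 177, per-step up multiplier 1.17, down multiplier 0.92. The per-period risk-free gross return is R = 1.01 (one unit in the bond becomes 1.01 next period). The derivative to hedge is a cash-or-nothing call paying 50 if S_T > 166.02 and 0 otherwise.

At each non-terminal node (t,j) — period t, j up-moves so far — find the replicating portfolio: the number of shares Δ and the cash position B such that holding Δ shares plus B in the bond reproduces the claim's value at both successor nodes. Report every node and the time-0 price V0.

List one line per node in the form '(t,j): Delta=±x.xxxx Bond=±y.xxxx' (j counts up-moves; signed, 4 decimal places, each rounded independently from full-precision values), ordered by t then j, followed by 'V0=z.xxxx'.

(0,0): Delta=0.7160 Bond=-97.7943
(1,0): Delta=1.2282 Bond=-182.1782
(1,1): Delta=0.0000 Bond=49.5050
V0=28.9383

The replicating-portfolio and risk-neutral prices coincide; use p* = (1.01−0.92)/(1.17−0.92) = 0.3600 for the latter.
At expiry t=2: V(2,0)=0.0000, V(2,1)=50.0000, V(2,2)=50.0000
Node (1,0) S=162.8400: V=(p*·50.0000+(1−p*)·0.0000)/1.01=17.8218; Δ=(50.0000−0.0000)/(190.5228−149.8128)=1.2282; B=V−Δ·S=-182.1782
Node (1,1) S=207.0900: V=(p*·50.0000+(1−p*)·50.0000)/1.01=49.5050; Δ=(50.0000−50.0000)/(242.2953−190.5228)=0.0000; B=V−Δ·S=49.5050
Node (0,0) S=177.0000: V=(p*·49.5050+(1−p*)·17.8218)/1.01=28.9383; Δ=(49.5050−17.8218)/(207.0900−162.8400)=0.7160; B=V−Δ·S=-97.7943
The time-0 hedge costs 28.9383, which is the no-arbitrage price.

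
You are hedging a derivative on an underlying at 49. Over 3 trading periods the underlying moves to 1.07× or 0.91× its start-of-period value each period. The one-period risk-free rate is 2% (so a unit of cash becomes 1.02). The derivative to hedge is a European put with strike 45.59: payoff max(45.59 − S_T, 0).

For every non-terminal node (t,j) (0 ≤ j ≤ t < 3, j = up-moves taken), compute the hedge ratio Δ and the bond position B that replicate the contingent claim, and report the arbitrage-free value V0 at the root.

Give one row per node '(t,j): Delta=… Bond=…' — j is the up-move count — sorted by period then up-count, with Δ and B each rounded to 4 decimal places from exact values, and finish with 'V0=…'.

No-arbitrage ⇒ martingale measure with p* = (R−d)/(u−d) = 0.6875.
Payoff layer (t=3): V(3,0)=8.6650, V(3,1)=2.1727, V(3,2)=0.0000, V(3,3)=0.0000
  t=2,j=0: stock 40.5769 → up 43.4173 (V=2.1727), down 36.9250 (V=8.6650). Price 4.1192; hedge Δ=-1.0000, bond B=44.6961.
  t=2,j=1: stock 47.7113 → up 51.0511 (V=0.0000), down 43.4173 (V=2.1727). Price 0.6657; hedge Δ=-0.2846, bond B=14.2451.
  t=2,j=2: stock 56.1001 → up 60.0271 (V=0.0000), down 51.0511 (V=0.0000). Price 0.0000; hedge Δ=0.0000, bond B=0.0000.
  t=1,j=0: stock 44.5900 → up 47.7113 (V=0.6657), down 40.5769 (V=4.1192). Price 1.7107; hedge Δ=-0.4841, bond B=23.2952.
  t=1,j=1: stock 52.4300 → up 56.1001 (V=0.0000), down 47.7113 (V=0.6657). Price 0.2039; hedge Δ=-0.0794, bond B=4.3643.
  t=0,j=0: stock 49.0000 → up 52.4300 (V=0.2039), down 44.5900 (V=1.7107). Price 0.6616; hedge Δ=-0.1922, bond B=10.0786.
Self-financing check: at every node Δ·S+B equals the discounted successor values.

(0,0): Delta=-0.1922 Bond=10.0786
(1,0): Delta=-0.4841 Bond=23.2952
(1,1): Delta=-0.0794 Bond=4.3643
(2,0): Delta=-1.0000 Bond=44.6961
(2,1): Delta=-0.2846 Bond=14.2451
(2,2): Delta=0.0000 Bond=0.0000
V0=0.6616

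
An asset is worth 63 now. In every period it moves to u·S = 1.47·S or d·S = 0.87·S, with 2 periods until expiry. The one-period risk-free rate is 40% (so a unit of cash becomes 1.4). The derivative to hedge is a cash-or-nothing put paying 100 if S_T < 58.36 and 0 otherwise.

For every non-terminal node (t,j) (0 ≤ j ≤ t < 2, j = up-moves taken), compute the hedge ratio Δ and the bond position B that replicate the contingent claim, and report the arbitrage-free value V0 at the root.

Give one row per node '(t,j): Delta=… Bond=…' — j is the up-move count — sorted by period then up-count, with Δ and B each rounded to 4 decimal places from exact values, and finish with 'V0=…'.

Risk-neutral probability p* = (R−d)/(u−d) = (1.4−0.87)/(1.47−0.87) = 0.8833.
Terminal values V(2,·): V(2,0)=100.0000, V(2,1)=0.0000, V(2,2)=0.0000
Node (1,0) S=54.8100: V=(p*·0.0000+(1−p*)·100.0000)/1.4=8.3333; Δ=(0.0000−100.0000)/(80.5707−47.6847)=-3.0408; B=V−Δ·S=175.0000
Node (1,1) S=92.6100: V=(p*·0.0000+(1−p*)·0.0000)/1.4=0.0000; Δ=(0.0000−0.0000)/(136.1367−80.5707)=0.0000; B=V−Δ·S=0.0000
Node (0,0) S=63.0000: V=(p*·0.0000+(1−p*)·8.3333)/1.4=0.6944; Δ=(0.0000−8.3333)/(92.6100−54.8100)=-0.2205; B=V−Δ·S=14.5833
Self-financing check: at every node Δ·S+B equals the discounted successor values.

(0,0): Delta=-0.2205 Bond=14.5833
(1,0): Delta=-3.0408 Bond=175.0000
(1,1): Delta=0.0000 Bond=0.0000
V0=0.6944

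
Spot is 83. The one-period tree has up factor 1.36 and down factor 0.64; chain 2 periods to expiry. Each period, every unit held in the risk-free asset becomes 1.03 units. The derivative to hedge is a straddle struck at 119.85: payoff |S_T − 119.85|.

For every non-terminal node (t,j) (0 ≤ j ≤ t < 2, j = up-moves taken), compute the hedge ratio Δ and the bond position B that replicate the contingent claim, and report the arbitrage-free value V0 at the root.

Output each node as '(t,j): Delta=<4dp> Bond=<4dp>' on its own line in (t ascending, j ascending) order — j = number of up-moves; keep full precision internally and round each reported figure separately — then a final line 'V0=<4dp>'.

(0,0): Delta=-0.4075 Bond=82.4113
(1,0): Delta=-1.0000 Bond=116.3592
(1,1): Delta=-0.1715 Bond=58.2504
V0=48.5919

The replicating-portfolio and risk-neutral prices coincide; use p* = (1.03−0.64)/(1.36−0.64) = 0.5417 for the latter.
Terminal values V(2,·): V(2,0)=85.8532, V(2,1)=47.6068, V(2,2)=33.6668
Node (1,0) S=53.1200: V=(p*·47.6068+(1−p*)·85.8532)/1.03=63.2392; Δ=(47.6068−85.8532)/(72.2432−33.9968)=-1.0000; B=V−Δ·S=116.3592
Node (1,1) S=112.8800: V=(p*·33.6668+(1−p*)·47.6068)/1.03=38.8893; Δ=(33.6668−47.6068)/(153.5168−72.2432)=-0.1715; B=V−Δ·S=58.2504
Node (0,0) S=83.0000: V=(p*·38.8893+(1−p*)·63.2392)/1.03=48.5919; Δ=(38.8893−63.2392)/(112.8800−53.1200)=-0.4075; B=V−Δ·S=82.4113
Each (Δ,B) replicates both successor values, so the strategy is self-financing and V0 is arbitrage-free.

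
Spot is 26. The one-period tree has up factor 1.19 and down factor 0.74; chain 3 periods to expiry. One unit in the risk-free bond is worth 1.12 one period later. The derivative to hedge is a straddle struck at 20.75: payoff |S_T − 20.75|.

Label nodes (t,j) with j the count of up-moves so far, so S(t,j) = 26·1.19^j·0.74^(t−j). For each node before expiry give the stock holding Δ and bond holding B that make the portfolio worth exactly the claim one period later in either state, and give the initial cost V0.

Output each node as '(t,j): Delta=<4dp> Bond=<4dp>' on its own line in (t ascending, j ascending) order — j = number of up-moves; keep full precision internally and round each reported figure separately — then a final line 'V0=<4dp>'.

(0,0): Delta=0.8426 Bond=-10.2893
(1,0): Delta=0.1313 Bond=2.1599
(1,1): Delta=0.9240 Bond=-14.0447
(2,0): Delta=-1.0000 Bond=18.5268
(2,1): Delta=0.2609 Bond=-0.5481
(2,2): Delta=1.0000 Bond=-18.5268
V0=11.6175

Risk-neutral probability p* = (R−d)/(u−d) = (1.12−0.74)/(1.19−0.74) = 0.8444.
Terminal values V(3,·): V(3,0)=10.2142, V(3,1)=3.8073, V(3,2)=6.4958, V(3,3)=23.0641
  t=2,j=0: stock 14.2376 → up 16.9427 (V=3.8073), down 10.5358 (V=10.2142). Price 4.2892; hedge Δ=-1.0000, bond B=18.5268.
  t=2,j=1: stock 22.8956 → up 27.2458 (V=6.4958), down 16.9427 (V=3.8073). Price 5.4264; hedge Δ=0.2609, bond B=-0.5481.
  t=2,j=2: stock 36.8186 → up 43.8141 (V=23.0641), down 27.2458 (V=6.4958). Price 18.2918; hedge Δ=1.0000, bond B=-18.5268.
  t=1,j=0: stock 19.2400 → up 22.8956 (V=5.4264), down 14.2376 (V=4.2892). Price 4.6870; hedge Δ=0.1313, bond B=2.1599.
  t=1,j=1: stock 30.9400 → up 36.8186 (V=18.2918), down 22.8956 (V=5.4264). Price 14.5451; hedge Δ=0.9240, bond B=-14.0447.
  t=0,j=0: stock 26.0000 → up 30.9400 (V=14.5451), down 19.2400 (V=4.6870). Price 11.6175; hedge Δ=0.8426, bond B=-10.2893.
Check: Δ(0,0)·S0 + B(0,0) = 11.6175 = V0.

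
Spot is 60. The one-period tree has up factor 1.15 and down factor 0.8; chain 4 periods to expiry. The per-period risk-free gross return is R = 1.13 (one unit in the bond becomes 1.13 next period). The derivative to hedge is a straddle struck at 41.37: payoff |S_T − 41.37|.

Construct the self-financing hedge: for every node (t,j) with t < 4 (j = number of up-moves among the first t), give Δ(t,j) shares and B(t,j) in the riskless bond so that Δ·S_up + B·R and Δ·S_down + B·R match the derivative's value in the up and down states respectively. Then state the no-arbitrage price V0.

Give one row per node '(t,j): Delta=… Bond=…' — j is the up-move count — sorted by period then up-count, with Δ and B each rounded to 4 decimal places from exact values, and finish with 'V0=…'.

Risk-neutral probability p* = (R−d)/(u−d) = (1.13−0.8)/(1.15−0.8) = 0.9429.
At expiry t=4: V(4,0)=16.7940, V(4,1)=6.0420, V(4,2)=9.4140, V(4,3)=31.6320, V(4,4)=63.5704
Node (3,0) S=30.7200: V=(p*·6.0420+(1−p*)·16.7940)/1.13=5.8906; Δ=(6.0420−16.7940)/(35.3280−24.5760)=-1.0000; B=V−Δ·S=36.6106
Node (3,1) S=44.1600: V=(p*·9.4140+(1−p*)·6.0420)/1.13=8.1605; Δ=(9.4140−6.0420)/(50.7840−35.3280)=0.2182; B=V−Δ·S=-1.4738
Node (3,2) S=63.4800: V=(p*·31.6320+(1−p*)·9.4140)/1.13=26.8694; Δ=(31.6320−9.4140)/(73.0020−50.7840)=1.0000; B=V−Δ·S=-36.6106
Node (3,3) S=91.2525: V=(p*·63.5704+(1−p*)·31.6320)/1.13=54.6419; Δ=(63.5704−31.6320)/(104.9404−73.0020)=1.0000; B=V−Δ·S=-36.6106
Node (2,0) S=38.4000: V=(p*·8.1605+(1−p*)·5.8906)/1.13=7.1069; Δ=(8.1605−5.8906)/(44.1600−30.7200)=0.1689; B=V−Δ·S=0.6216
Node (2,1) S=55.2000: V=(p*·26.8694+(1−p*)·8.1605)/1.13=22.8321; Δ=(26.8694−8.1605)/(63.4800−44.1600)=0.9684; B=V−Δ·S=-30.6219
Node (2,2) S=79.3500: V=(p*·54.6419+(1−p*)·26.8694)/1.13=46.9512; Δ=(54.6419−26.8694)/(91.2525−63.4800)=1.0000; B=V−Δ·S=-32.3988
Node (1,0) S=48.0000: V=(p*·22.8321+(1−p*)·7.1069)/1.13=19.4102; Δ=(22.8321−7.1069)/(55.2000−38.4000)=0.9360; B=V−Δ·S=-25.5191
Node (1,1) S=69.0000: V=(p*·46.9512+(1−p*)·22.8321)/1.13=40.3301; Δ=(46.9512−22.8321)/(79.3500−55.2000)=0.9987; B=V−Δ·S=-28.5816
Node (0,0) S=60.0000: V=(p*·40.3301+(1−p*)·19.4102)/1.13=34.6324; Δ=(40.3301−19.4102)/(69.0000−48.0000)=0.9962; B=V−Δ·S=-25.1386
Self-financing check: at every node Δ·S+B equals the discounted successor values.

(0,0): Delta=0.9962 Bond=-25.1386
(1,0): Delta=0.9360 Bond=-25.5191
(1,1): Delta=0.9987 Bond=-28.5816
(2,0): Delta=0.1689 Bond=0.6216
(2,1): Delta=0.9684 Bond=-30.6219
(2,2): Delta=1.0000 Bond=-32.3988
(3,0): Delta=-1.0000 Bond=36.6106
(3,1): Delta=0.2182 Bond=-1.4738
(3,2): Delta=1.0000 Bond=-36.6106
(3,3): Delta=1.0000 Bond=-36.6106
V0=34.6324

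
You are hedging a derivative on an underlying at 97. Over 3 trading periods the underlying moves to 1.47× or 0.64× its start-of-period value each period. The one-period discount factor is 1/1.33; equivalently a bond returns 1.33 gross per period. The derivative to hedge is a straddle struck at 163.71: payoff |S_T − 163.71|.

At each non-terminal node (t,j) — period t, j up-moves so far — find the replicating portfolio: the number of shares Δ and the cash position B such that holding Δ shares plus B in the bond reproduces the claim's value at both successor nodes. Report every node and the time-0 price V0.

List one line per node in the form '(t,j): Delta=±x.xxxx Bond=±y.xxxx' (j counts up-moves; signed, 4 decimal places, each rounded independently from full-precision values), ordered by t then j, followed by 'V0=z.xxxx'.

(0,0): Delta=0.4016 Bond=4.1637
(1,0): Delta=-1.0000 Bond=92.5490
(1,1): Delta=0.5254 Bond=-12.1168
(2,0): Delta=-1.0000 Bond=123.0902
(2,1): Delta=-1.0000 Bond=123.0902
(2,2): Delta=0.6602 Bond=-44.3600
V0=43.1189

Risk-neutral probability p* = (R−d)/(u−d) = (1.33−0.64)/(1.47−0.64) = 0.8313.
At expiry t=3: V(3,0)=138.2820, V(3,1)=105.3051, V(3,2)=29.5613, V(3,3)=144.4127
  t=2,j=0: stock 39.7312 → up 58.4049 (V=105.3051), down 25.4280 (V=138.2820). Price 83.3590; hedge Δ=-1.0000, bond B=123.0902.
  t=2,j=1: stock 91.2576 → up 134.1487 (V=29.5613), down 58.4049 (V=105.3051). Price 31.8326; hedge Δ=-1.0000, bond B=123.0902.
  t=2,j=2: stock 209.6073 → up 308.1227 (V=144.4127), down 134.1487 (V=29.5613). Price 94.0152; hedge Δ=0.6602, bond B=-44.3600.
  t=1,j=0: stock 62.0800 → up 91.2576 (V=31.8326), down 39.7312 (V=83.3590). Price 30.4690; hedge Δ=-1.0000, bond B=92.5490.
  t=1,j=1: stock 142.5900 → up 209.6073 (V=94.0152), down 91.2576 (V=31.8326). Price 62.8019; hedge Δ=0.5254, bond B=-12.1168.
  t=0,j=0: stock 97.0000 → up 142.5900 (V=62.8019), down 62.0800 (V=30.4690). Price 43.1189; hedge Δ=0.4016, bond B=4.1637.
Each (Δ,B) replicates both successor values, so the strategy is self-financing and V0 is arbitrage-free.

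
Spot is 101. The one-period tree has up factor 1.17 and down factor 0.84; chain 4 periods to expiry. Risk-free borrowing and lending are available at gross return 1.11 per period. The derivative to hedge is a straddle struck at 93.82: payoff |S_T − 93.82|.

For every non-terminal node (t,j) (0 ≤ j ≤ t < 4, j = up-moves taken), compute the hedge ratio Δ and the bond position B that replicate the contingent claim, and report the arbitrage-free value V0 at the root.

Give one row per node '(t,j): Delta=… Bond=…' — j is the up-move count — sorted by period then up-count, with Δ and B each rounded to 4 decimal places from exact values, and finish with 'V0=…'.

(0,0): Delta=0.9101 Bond=-52.0462
(1,0): Delta=0.5519 Bond=-27.3818
(1,1): Delta=0.9673 Bond=-64.5245
(2,0): Delta=-0.7658 Bond=63.5181
(2,1): Delta=0.7622 Bond=-51.2631
(2,2): Delta=1.0000 Bond=-76.1464
(3,0): Delta=-1.0000 Bond=84.5225
(3,1): Delta=-0.7285 Bond=67.3901
(3,2): Delta=1.0000 Bond=-84.5225
(3,3): Delta=1.0000 Bond=-84.5225
V0=39.8768

The replicating-portfolio and risk-neutral prices coincide; use p* = (1.11−0.84)/(1.17−0.84) = 0.8182 for the latter.
Payoff layer (t=4): V(4,0)=43.5350, V(4,1)=23.7802, V(4,2)=3.7355, V(4,3)=42.0608, V(4,4)=95.4426
(3,0): S=59.8631. Δ = (V_up−V_dn)/(S_up−S_dn) = (23.7802−43.5350)/(70.0398−50.2850) = -1.0000. V = [p*·23.7802 + (1−p*)·43.5350]/1.11 = 24.6594. B = V − Δ·S = 84.5225.
(3,1): S=83.3808. Δ = (V_up−V_dn)/(S_up−S_dn) = (3.7355−23.7802)/(97.5555−70.0398) = -0.7285. V = [p*·3.7355 + (1−p*)·23.7802]/1.11 = 6.6486. B = V − Δ·S = 67.3901.
(3,2): S=116.1375. Δ = (V_up−V_dn)/(S_up−S_dn) = (42.0608−3.7355)/(135.8808−97.5555) = 1.0000. V = [p*·42.0608 + (1−p*)·3.7355]/1.11 = 31.6150. B = V − Δ·S = -84.5225.
(3,3): S=161.7629. Δ = (V_up−V_dn)/(S_up−S_dn) = (95.4426−42.0608)/(189.2626−135.8808) = 1.0000. V = [p*·95.4426 + (1−p*)·42.0608]/1.11 = 77.2404. B = V − Δ·S = -84.5225.
(2,0): S=71.2656. Δ = (V_up−V_dn)/(S_up−S_dn) = (6.6486−24.6594)/(83.3808−59.8631) = -0.7658. V = [p*·6.6486 + (1−p*)·24.6594]/1.11 = 8.9399. B = V − Δ·S = 63.5181.
(2,1): S=99.2628. Δ = (V_up−V_dn)/(S_up−S_dn) = (31.6150−6.6486)/(116.1375−83.3808) = 0.7622. V = [p*·31.6150 + (1−p*)·6.6486]/1.11 = 24.3925. B = V − Δ·S = -51.2631.
(2,2): S=138.2589. Δ = (V_up−V_dn)/(S_up−S_dn) = (77.2404−31.6150)/(161.7629−116.1375) = 1.0000. V = [p*·77.2404 + (1−p*)·31.6150]/1.11 = 62.1125. B = V − Δ·S = -76.1464.
(1,0): S=84.8400. Δ = (V_up−V_dn)/(S_up−S_dn) = (24.3925−8.9399)/(99.2628−71.2656) = 0.5519. V = [p*·24.3925 + (1−p*)·8.9399]/1.11 = 19.4441. B = V − Δ·S = -27.3818.
(1,1): S=118.1700. Δ = (V_up−V_dn)/(S_up−S_dn) = (62.1125−24.3925)/(138.2589−99.2628) = 0.9673. V = [p*·62.1125 + (1−p*)·24.3925]/1.11 = 49.7786. B = V − Δ·S = -64.5245.
(0,0): S=101.0000. Δ = (V_up−V_dn)/(S_up−S_dn) = (49.7786−19.4441)/(118.1700−84.8400) = 0.9101. V = [p*·49.7786 + (1−p*)·19.4441]/1.11 = 39.8768. B = V − Δ·S = -52.0462.
Check: Δ(0,0)·S0 + B(0,0) = 39.8768 = V0.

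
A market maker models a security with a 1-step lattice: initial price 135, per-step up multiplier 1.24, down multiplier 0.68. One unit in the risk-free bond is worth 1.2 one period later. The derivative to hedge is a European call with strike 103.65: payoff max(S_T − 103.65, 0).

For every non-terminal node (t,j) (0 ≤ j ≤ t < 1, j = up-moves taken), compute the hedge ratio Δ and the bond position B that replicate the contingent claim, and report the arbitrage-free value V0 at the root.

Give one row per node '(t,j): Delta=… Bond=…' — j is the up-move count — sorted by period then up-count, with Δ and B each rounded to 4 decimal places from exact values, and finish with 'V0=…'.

The replicating-portfolio and risk-neutral prices coincide; use p* = (1.2−0.68)/(1.24−0.68) = 0.9286 for the latter.
Payoff layer (t=1): V(1,0)=0.0000, V(1,1)=63.7500
  t=0,j=0: stock 135.0000 → up 167.4000 (V=63.7500), down 91.8000 (V=0.0000). Price 49.3304; hedge Δ=0.8433, bond B=-64.5089.
Check: Δ(0,0)·S0 + B(0,0) = 49.3304 = V0.

(0,0): Delta=0.8433 Bond=-64.5089
V0=49.3304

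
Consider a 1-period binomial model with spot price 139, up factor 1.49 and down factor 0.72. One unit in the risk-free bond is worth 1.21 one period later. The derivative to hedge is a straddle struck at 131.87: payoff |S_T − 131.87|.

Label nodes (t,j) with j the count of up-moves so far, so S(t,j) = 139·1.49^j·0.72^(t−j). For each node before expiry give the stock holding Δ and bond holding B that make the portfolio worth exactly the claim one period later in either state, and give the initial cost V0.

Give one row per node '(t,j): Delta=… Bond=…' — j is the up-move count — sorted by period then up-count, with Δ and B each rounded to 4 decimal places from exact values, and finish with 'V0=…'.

(0,0): Delta=0.4060 Bond=-7.3046
V0=49.1240

Under the risk-neutral measure, an up-move has probability p* = (R−d)/(u−d) = 0.6364 and values discount at R = 1.21.
Terminal values V(1,·): V(1,0)=31.7900, V(1,1)=75.2400
(0,0): S=139.0000. Δ = (V_up−V_dn)/(S_up−S_dn) = (75.2400−31.7900)/(207.1100−100.0800) = 0.4060. V = [p*·75.2400 + (1−p*)·31.7900]/1.21 = 49.1240. B = V − Δ·S = -7.3046.
Self-financing check: at every node Δ·S+B equals the discounted successor values.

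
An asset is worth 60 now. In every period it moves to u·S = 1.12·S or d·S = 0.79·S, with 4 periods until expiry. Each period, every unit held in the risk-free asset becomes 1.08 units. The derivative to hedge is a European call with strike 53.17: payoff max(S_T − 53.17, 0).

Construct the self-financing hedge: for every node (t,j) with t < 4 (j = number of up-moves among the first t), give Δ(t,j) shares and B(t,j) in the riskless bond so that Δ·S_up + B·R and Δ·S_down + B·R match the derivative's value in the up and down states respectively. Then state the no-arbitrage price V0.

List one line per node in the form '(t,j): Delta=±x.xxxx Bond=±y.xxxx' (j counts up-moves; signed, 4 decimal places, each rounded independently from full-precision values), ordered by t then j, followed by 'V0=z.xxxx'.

Since d<R<u, set p* = (R−d)/(u−d) = 0.8788; price each node as the discounted p*-expectation of its children.
Terminal values V(4,·): V(4,0)=0.0000, V(4,1)=0.0000, V(4,2)=0.0000, V(4,3)=13.4236, V(4,4)=41.2412
  t=3,j=0: stock 29.5823 → up 33.1322 (V=0.0000), down 23.3700 (V=0.0000). Price 0.0000; hedge Δ=0.0000, bond B=0.0000.
  t=3,j=1: stock 41.9395 → up 46.9723 (V=0.0000), down 33.1322 (V=0.0000). Price 0.0000; hedge Δ=0.0000, bond B=0.0000.
  t=3,j=2: stock 59.4586 → up 66.5936 (V=13.4236), down 46.9723 (V=0.0000). Price 10.9227; hedge Δ=0.6841, bond B=-29.7549.
  t=3,j=3: stock 84.2957 → up 94.4112 (V=41.2412), down 66.5936 (V=13.4236). Price 35.0642; hedge Δ=1.0000, bond B=-49.2315.
  t=2,j=0: stock 37.4460 → up 41.9395 (V=0.0000), down 29.5823 (V=0.0000). Price 0.0000; hedge Δ=0.0000, bond B=0.0000.
  t=2,j=1: stock 53.0880 → up 59.4586 (V=10.9227), down 41.9395 (V=0.0000). Price 8.8877; hedge Δ=0.6235, bond B=-24.2113.
  t=2,j=2: stock 75.2640 → up 84.2957 (V=35.0642), down 59.4586 (V=10.9227). Price 29.7574; hedge Δ=0.9720, bond B=-43.3988.
  t=1,j=0: stock 47.4000 → up 53.0880 (V=8.8877), down 37.4460 (V=0.0000). Price 7.2319; hedge Δ=0.5682, bond B=-19.7006.
  t=1,j=1: stock 67.2000 → up 75.2640 (V=29.7574), down 53.0880 (V=8.8877). Price 25.2108; hedge Δ=0.9411, bond B=-38.0306.
  t=0,j=0: stock 60.0000 → up 67.2000 (V=25.2108), down 47.4000 (V=7.2319). Price 21.3255; hedge Δ=0.9080, bond B=-33.1563.
Root portfolio cost Δ·60+B reproduces V0=21.3255.

(0,0): Delta=0.9080 Bond=-33.1563
(1,0): Delta=0.5682 Bond=-19.7006
(1,1): Delta=0.9411 Bond=-38.0306
(2,0): Delta=0.0000 Bond=0.0000
(2,1): Delta=0.6235 Bond=-24.2113
(2,2): Delta=0.9720 Bond=-43.3988
(3,0): Delta=0.0000 Bond=0.0000
(3,1): Delta=0.0000 Bond=0.0000
(3,2): Delta=0.6841 Bond=-29.7549
(3,3): Delta=1.0000 Bond=-49.2315
V0=21.3255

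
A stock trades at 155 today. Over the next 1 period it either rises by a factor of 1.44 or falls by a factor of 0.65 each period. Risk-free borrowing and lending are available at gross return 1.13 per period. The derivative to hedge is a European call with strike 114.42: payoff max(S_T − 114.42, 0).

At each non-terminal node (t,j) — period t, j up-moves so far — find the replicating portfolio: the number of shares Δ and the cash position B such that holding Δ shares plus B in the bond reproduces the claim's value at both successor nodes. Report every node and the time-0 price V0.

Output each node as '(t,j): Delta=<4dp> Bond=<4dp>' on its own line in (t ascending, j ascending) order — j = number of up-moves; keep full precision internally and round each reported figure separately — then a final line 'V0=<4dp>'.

The replicating-portfolio and risk-neutral prices coincide; use p* = (1.13−0.65)/(1.44−0.65) = 0.6076 for the latter.
Terminal payoffs: V(1,0)=0.0000, V(1,1)=108.7800
(0,0): S=155.0000. Δ = (V_up−V_dn)/(S_up−S_dn) = (108.7800−0.0000)/(223.2000−100.7500) = 0.8884. V = [p*·108.7800 + (1−p*)·0.0000]/1.13 = 58.4904. B = V − Δ·S = -79.2058.
Root portfolio cost Δ·155+B reproduces V0=58.4904.

(0,0): Delta=0.8884 Bond=-79.2058
V0=58.4904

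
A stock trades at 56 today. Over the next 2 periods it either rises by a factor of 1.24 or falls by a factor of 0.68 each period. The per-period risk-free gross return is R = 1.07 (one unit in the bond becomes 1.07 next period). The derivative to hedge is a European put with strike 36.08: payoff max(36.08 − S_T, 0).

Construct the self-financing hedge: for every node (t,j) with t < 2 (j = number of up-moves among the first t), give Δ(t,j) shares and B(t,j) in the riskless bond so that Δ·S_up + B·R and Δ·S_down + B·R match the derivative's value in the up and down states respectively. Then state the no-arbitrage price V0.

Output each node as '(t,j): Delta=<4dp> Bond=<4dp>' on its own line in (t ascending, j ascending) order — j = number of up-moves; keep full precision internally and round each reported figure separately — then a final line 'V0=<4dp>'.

Since d<R<u, set p* = (R−d)/(u−d) = 0.6964; price each node as the discounted p*-expectation of its children.
Terminal payoffs: V(2,0)=10.1856, V(2,1)=0.0000, V(2,2)=0.0000
(1,0): S=38.0800. Δ = (V_up−V_dn)/(S_up−S_dn) = (0.0000−10.1856)/(47.2192−25.8944) = -0.4776. V = [p*·0.0000 + (1−p*)·10.1856]/1.07 = 2.8898. B = V − Δ·S = 21.0783.
(1,1): S=69.4400. Δ = (V_up−V_dn)/(S_up−S_dn) = (0.0000−0.0000)/(86.1056−47.2192) = 0.0000. V = [p*·0.0000 + (1−p*)·0.0000]/1.07 = 0.0000. B = V − Δ·S = 0.0000.
(0,0): S=56.0000. Δ = (V_up−V_dn)/(S_up−S_dn) = (0.0000−2.8898)/(69.4400−38.0800) = -0.0921. V = [p*·0.0000 + (1−p*)·2.8898]/1.07 = 0.8199. B = V − Δ·S = 5.9802.
The time-0 hedge costs 0.8199, which is the no-arbitrage price.

(0,0): Delta=-0.0921 Bond=5.9802
(1,0): Delta=-0.4776 Bond=21.0783
(1,1): Delta=0.0000 Bond=0.0000
V0=0.8199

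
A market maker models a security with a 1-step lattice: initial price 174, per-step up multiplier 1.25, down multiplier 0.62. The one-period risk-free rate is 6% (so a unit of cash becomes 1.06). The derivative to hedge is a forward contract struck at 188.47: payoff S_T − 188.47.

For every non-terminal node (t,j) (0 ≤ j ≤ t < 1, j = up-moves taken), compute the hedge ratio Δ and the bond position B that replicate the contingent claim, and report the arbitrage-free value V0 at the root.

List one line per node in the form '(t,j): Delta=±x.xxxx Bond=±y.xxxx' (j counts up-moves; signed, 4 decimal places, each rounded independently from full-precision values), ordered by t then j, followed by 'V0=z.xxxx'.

Risk-neutral probability p* = (R−d)/(u−d) = (1.06−0.62)/(1.25−0.62) = 0.6984.
Terminal payoffs: V(1,0)=-80.5900, V(1,1)=29.0300
(0,0): S=174.0000. Δ = (V_up−V_dn)/(S_up−S_dn) = (29.0300−-80.5900)/(217.5000−107.8800) = 1.0000. V = [p*·29.0300 + (1−p*)·-80.5900]/1.06 = -3.8019. B = V − Δ·S = -177.8019.
The time-0 hedge costs -3.8019, which is the no-arbitrage price.

(0,0): Delta=1.0000 Bond=-177.8019
V0=-3.8019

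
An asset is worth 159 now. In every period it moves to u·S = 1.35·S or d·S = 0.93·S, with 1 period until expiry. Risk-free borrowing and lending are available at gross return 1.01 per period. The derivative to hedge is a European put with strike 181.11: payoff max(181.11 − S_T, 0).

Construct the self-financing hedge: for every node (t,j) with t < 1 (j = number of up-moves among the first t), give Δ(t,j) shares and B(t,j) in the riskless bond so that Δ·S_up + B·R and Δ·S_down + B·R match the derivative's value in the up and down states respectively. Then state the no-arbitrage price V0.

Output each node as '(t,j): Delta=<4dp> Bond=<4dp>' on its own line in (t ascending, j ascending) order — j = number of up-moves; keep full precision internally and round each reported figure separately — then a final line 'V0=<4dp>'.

(0,0): Delta=-0.4978 Bond=105.7850
V0=26.6421

Under the risk-neutral measure, an up-move has probability p* = (R−d)/(u−d) = 0.1905 and values discount at R = 1.01.
Terminal values V(1,·): V(1,0)=33.2400, V(1,1)=0.0000
Node (0,0) S=159.0000: V=(p*·0.0000+(1−p*)·33.2400)/1.01=26.6421; Δ=(0.0000−33.2400)/(214.6500−147.8700)=-0.4978; B=V−Δ·S=105.7850
Root portfolio cost Δ·159+B reproduces V0=26.6421.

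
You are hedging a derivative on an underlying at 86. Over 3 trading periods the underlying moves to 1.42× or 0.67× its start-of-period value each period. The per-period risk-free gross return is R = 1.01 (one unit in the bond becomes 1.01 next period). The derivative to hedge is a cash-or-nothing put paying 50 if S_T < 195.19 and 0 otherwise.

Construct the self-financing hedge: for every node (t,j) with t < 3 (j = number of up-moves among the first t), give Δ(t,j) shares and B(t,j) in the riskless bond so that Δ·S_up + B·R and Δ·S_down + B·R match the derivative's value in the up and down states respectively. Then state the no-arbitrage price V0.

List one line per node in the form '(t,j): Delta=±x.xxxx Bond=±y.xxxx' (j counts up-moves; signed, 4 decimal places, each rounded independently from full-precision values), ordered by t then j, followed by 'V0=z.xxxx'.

(0,0): Delta=-0.1562 Bond=57.4390
(1,0): Delta=0.0000 Bond=49.0148
(1,1): Delta=-0.2450 Bond=68.8647
(2,0): Delta=0.0000 Bond=49.5050
(2,1): Delta=0.0000 Bond=49.5050
(2,2): Delta=-0.3844 Bond=93.7294
V0=44.0083

No-arbitrage ⇒ martingale measure with p* = (R−d)/(u−d) = 0.4533.
Terminal values V(3,·): V(3,0)=50.0000, V(3,1)=50.0000, V(3,2)=50.0000, V(3,3)=0.0000
(2,0): S=38.6054. Δ = (V_up−V_dn)/(S_up−S_dn) = (50.0000−50.0000)/(54.8197−25.8656) = 0.0000. V = [p*·50.0000 + (1−p*)·50.0000]/1.01 = 49.5050. B = V − Δ·S = 49.5050.
(2,1): S=81.8204. Δ = (V_up−V_dn)/(S_up−S_dn) = (50.0000−50.0000)/(116.1850−54.8197) = 0.0000. V = [p*·50.0000 + (1−p*)·50.0000]/1.01 = 49.5050. B = V − Δ·S = 49.5050.
(2,2): S=173.4104. Δ = (V_up−V_dn)/(S_up−S_dn) = (0.0000−50.0000)/(246.2428−116.1850) = -0.3844. V = [p*·0.0000 + (1−p*)·50.0000]/1.01 = 27.0627. B = V − Δ·S = 93.7294.
(1,0): S=57.6200. Δ = (V_up−V_dn)/(S_up−S_dn) = (49.5050−49.5050)/(81.8204−38.6054) = 0.0000. V = [p*·49.5050 + (1−p*)·49.5050]/1.01 = 49.0148. B = V − Δ·S = 49.0148.
(1,1): S=122.1200. Δ = (V_up−V_dn)/(S_up−S_dn) = (27.0627−49.5050)/(173.4104−81.8204) = -0.2450. V = [p*·27.0627 + (1−p*)·49.5050]/1.01 = 38.9417. B = V − Δ·S = 68.8647.
(0,0): S=86.0000. Δ = (V_up−V_dn)/(S_up−S_dn) = (38.9417−49.0148)/(122.1200−57.6200) = -0.1562. V = [p*·38.9417 + (1−p*)·49.0148]/1.01 = 44.0083. B = V − Δ·S = 57.4390.
Each (Δ,B) replicates both successor values, so the strategy is self-financing and V0 is arbitrage-free.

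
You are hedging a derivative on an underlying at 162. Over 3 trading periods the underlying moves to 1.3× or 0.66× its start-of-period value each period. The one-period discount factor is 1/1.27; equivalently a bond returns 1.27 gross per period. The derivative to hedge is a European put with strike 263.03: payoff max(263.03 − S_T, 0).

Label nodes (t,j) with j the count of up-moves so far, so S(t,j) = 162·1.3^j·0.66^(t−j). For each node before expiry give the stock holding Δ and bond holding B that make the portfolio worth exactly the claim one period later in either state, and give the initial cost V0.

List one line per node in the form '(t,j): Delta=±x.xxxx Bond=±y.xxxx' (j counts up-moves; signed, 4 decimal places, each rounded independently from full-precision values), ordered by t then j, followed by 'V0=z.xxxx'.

(0,0): Delta=-0.4954 Bond=85.9277
(1,0): Delta=-1.0000 Bond=163.0789
(1,1): Delta=-0.4828 Bond=106.4749
(2,0): Delta=-1.0000 Bond=207.1102
(2,1): Delta=-1.0000 Bond=207.1102
(2,2): Delta=-0.4699 Bond=131.6877
V0=5.6712

Under the risk-neutral measure, an up-move has probability p* = (R−d)/(u−d) = 0.9531 and values discount at R = 1.27.
At expiry t=3: V(3,0)=216.4556, V(3,1)=171.2926, V(3,2)=82.3352, V(3,3)=0.0000
(2,0): S=70.5672. Δ = (V_up−V_dn)/(S_up−S_dn) = (171.2926−216.4556)/(91.7374−46.5744) = -1.0000. V = [p*·171.2926 + (1−p*)·216.4556]/1.27 = 136.5430. B = V − Δ·S = 207.1102.
(2,1): S=138.9960. Δ = (V_up−V_dn)/(S_up−S_dn) = (82.3352−171.2926)/(180.6948−91.7374) = -1.0000. V = [p*·82.3352 + (1−p*)·171.2926]/1.27 = 68.1142. B = V − Δ·S = 207.1102.
(2,2): S=273.7800. Δ = (V_up−V_dn)/(S_up−S_dn) = (0.0000−82.3352)/(355.9140−180.6948) = -0.4699. V = [p*·0.0000 + (1−p*)·82.3352]/1.27 = 3.0389. B = V − Δ·S = 131.6877.
(1,0): S=106.9200. Δ = (V_up−V_dn)/(S_up−S_dn) = (68.1142−136.5430)/(138.9960−70.5672) = -1.0000. V = [p*·68.1142 + (1−p*)·136.5430]/1.27 = 56.1589. B = V − Δ·S = 163.0789.
(1,1): S=210.6000. Δ = (V_up−V_dn)/(S_up−S_dn) = (3.0389−68.1142)/(273.7800−138.9960) = -0.4828. V = [p*·3.0389 + (1−p*)·68.1142]/1.27 = 4.7948. B = V − Δ·S = 106.4749.
(0,0): S=162.0000. Δ = (V_up−V_dn)/(S_up−S_dn) = (4.7948−56.1589)/(210.6000−106.9200) = -0.4954. V = [p*·4.7948 + (1−p*)·56.1589]/1.27 = 5.6712. B = V − Δ·S = 85.9277.
The time-0 hedge costs 5.6712, which is the no-arbitrage price.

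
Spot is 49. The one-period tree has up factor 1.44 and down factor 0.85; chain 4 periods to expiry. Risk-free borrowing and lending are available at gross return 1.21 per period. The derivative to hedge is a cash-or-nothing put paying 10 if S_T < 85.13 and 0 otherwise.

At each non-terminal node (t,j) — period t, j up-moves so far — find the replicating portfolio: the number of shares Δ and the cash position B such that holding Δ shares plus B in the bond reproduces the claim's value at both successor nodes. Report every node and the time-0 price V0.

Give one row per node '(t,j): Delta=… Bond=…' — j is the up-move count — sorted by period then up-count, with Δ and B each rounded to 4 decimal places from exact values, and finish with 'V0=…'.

Since d<R<u, set p* = (R−d)/(u−d) = 0.6102; price each node as the discounted p*-expectation of its children.
Terminal values V(4,·): V(4,0)=10.0000, V(4,1)=10.0000, V(4,2)=10.0000, V(4,3)=0.0000, V(4,4)=0.0000
(3,0): S=30.0921. Δ = (V_up−V_dn)/(S_up−S_dn) = (10.0000−10.0000)/(43.3327−25.5783) = 0.0000. V = [p*·10.0000 + (1−p*)·10.0000]/1.21 = 8.2645. B = V − Δ·S = 8.2645.
(3,1): S=50.9796. Δ = (V_up−V_dn)/(S_up−S_dn) = (10.0000−10.0000)/(73.4106−43.3327) = 0.0000. V = [p*·10.0000 + (1−p*)·10.0000]/1.21 = 8.2645. B = V − Δ·S = 8.2645.
(3,2): S=86.3654. Δ = (V_up−V_dn)/(S_up−S_dn) = (0.0000−10.0000)/(124.3662−73.4106) = -0.1962. V = [p*·0.0000 + (1−p*)·10.0000]/1.21 = 3.2217. B = V − Δ·S = 20.1709.
(3,3): S=146.3132. Δ = (V_up−V_dn)/(S_up−S_dn) = (0.0000−0.0000)/(210.6910−124.3662) = 0.0000. V = [p*·0.0000 + (1−p*)·0.0000]/1.21 = 0.0000. B = V − Δ·S = 0.0000.
(2,0): S=35.4025. Δ = (V_up−V_dn)/(S_up−S_dn) = (8.2645−8.2645)/(50.9796−30.0921) = 0.0000. V = [p*·8.2645 + (1−p*)·8.2645]/1.21 = 6.8301. B = V − Δ·S = 6.8301.
(2,1): S=59.9760. Δ = (V_up−V_dn)/(S_up−S_dn) = (3.2217−8.2645)/(86.3654−50.9796) = -0.1425. V = [p*·3.2217 + (1−p*)·8.2645]/1.21 = 4.2872. B = V − Δ·S = 12.8342.
(2,2): S=101.6064. Δ = (V_up−V_dn)/(S_up−S_dn) = (0.0000−3.2217)/(146.3132−86.3654) = -0.0537. V = [p*·0.0000 + (1−p*)·3.2217]/1.21 = 1.0380. B = V − Δ·S = 6.4985.
(1,0): S=41.6500. Δ = (V_up−V_dn)/(S_up−S_dn) = (4.2872−6.8301)/(59.9760−35.4025) = -0.1035. V = [p*·4.2872 + (1−p*)·6.8301]/1.21 = 4.3624. B = V − Δ·S = 8.6724.
(1,1): S=70.5600. Δ = (V_up−V_dn)/(S_up−S_dn) = (1.0380−4.2872)/(101.6064−59.9760) = -0.0781. V = [p*·1.0380 + (1−p*)·4.2872]/1.21 = 1.9046. B = V − Δ·S = 7.4119.
(0,0): S=49.0000. Δ = (V_up−V_dn)/(S_up−S_dn) = (1.9046−4.3624)/(70.5600−41.6500) = -0.0850. V = [p*·1.9046 + (1−p*)·4.3624]/1.21 = 2.3659. B = V − Δ·S = 6.5316.
Each (Δ,B) replicates both successor values, so the strategy is self-financing and V0 is arbitrage-free.

(0,0): Delta=-0.0850 Bond=6.5316
(1,0): Delta=-0.1035 Bond=8.6724
(1,1): Delta=-0.0781 Bond=7.4119
(2,0): Delta=0.0000 Bond=6.8301
(2,1): Delta=-0.1425 Bond=12.8342
(2,2): Delta=-0.0537 Bond=6.4985
(3,0): Delta=0.0000 Bond=8.2645
(3,1): Delta=0.0000 Bond=8.2645
(3,2): Delta=-0.1962 Bond=20.1709
(3,3): Delta=0.0000 Bond=0.0000
V0=2.3659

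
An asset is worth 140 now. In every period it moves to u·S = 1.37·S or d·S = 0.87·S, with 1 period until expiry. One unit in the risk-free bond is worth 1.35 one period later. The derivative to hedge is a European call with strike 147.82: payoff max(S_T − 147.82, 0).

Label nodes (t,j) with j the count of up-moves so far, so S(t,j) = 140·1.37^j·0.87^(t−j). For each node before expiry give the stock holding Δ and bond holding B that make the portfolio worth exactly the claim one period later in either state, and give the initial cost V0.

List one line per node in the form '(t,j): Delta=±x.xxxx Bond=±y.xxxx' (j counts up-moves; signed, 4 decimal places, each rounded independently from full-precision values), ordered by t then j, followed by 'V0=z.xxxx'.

Under the risk-neutral measure, an up-move has probability p* = (R−d)/(u−d) = 0.9600 and values discount at R = 1.35.
Terminal values V(1,·): V(1,0)=0.0000, V(1,1)=43.9800
(0,0): S=140.0000. Δ = (V_up−V_dn)/(S_up−S_dn) = (43.9800−0.0000)/(191.8000−121.8000) = 0.6283. V = [p*·43.9800 + (1−p*)·0.0000]/1.35 = 31.2747. B = V − Δ·S = -56.6853.
Each (Δ,B) replicates both successor values, so the strategy is self-financing and V0 is arbitrage-free.

(0,0): Delta=0.6283 Bond=-56.6853
V0=31.2747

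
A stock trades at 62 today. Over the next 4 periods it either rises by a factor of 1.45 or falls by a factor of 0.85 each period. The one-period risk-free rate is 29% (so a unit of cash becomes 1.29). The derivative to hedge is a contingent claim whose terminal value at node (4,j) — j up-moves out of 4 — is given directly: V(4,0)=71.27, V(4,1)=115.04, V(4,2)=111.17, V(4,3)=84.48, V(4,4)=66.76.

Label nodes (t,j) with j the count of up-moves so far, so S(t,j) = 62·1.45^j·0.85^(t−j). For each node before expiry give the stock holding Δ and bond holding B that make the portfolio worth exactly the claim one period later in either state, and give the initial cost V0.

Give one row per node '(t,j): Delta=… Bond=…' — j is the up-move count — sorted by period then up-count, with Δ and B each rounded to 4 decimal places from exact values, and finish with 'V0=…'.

(0,0): Delta=-0.2285 Bond=45.6235
(1,0): Delta=-0.2424 Bond=59.5871
(1,1): Delta=-0.2255 Bond=58.5879
(2,0): Delta=0.2548 Bond=54.5960
(2,1): Delta=-0.3484 Bond=84.9660
(2,2): Delta=-0.1993 Bond=72.1647
(3,0): Delta=1.9159 Bond=7.1802
(3,1): Delta=-0.0993 Bond=93.4283
(3,2): Delta=-0.4015 Bond=115.4890
(3,3): Delta=-0.1562 Bond=84.9483
V0=31.4573

Risk-neutral probability p* = (R−d)/(u−d) = (1.29−0.85)/(1.45−0.85) = 0.7333.
Payoff layer (t=4): V(4,0)=71.2700, V(4,1)=115.0400, V(4,2)=111.1700, V(4,3)=84.4800, V(4,4)=66.7600
Node (3,0) S=38.0757: V=(p*·115.0400+(1−p*)·71.2700)/1.29=80.1302; Δ=(115.0400−71.2700)/(55.2098−32.3644)=1.9159; B=V−Δ·S=7.1802
Node (3,1) S=64.9527: V=(p*·111.1700+(1−p*)·115.0400)/1.29=86.9783; Δ=(111.1700−115.0400)/(94.1815−55.2098)=-0.0993; B=V−Δ·S=93.4283
Node (3,2) S=110.8017: V=(p*·84.4800+(1−p*)·111.1700)/1.29=71.0057; Δ=(84.4800−111.1700)/(160.6625−94.1815)=-0.4015; B=V−Δ·S=115.4890
Node (3,3) S=189.0147: V=(p*·66.7600+(1−p*)·84.4800)/1.29=55.4150; Δ=(66.7600−84.4800)/(274.0714−160.6625)=-0.1562; B=V−Δ·S=84.9483
Node (2,0) S=44.7950: V=(p*·86.9783+(1−p*)·80.1302)/1.29=66.0094; Δ=(86.9783−80.1302)/(64.9527−38.0757)=0.2548; B=V−Δ·S=54.5960
Node (2,1) S=76.4150: V=(p*·71.0057+(1−p*)·86.9783)/1.29=58.3450; Δ=(71.0057−86.9783)/(110.8017−64.9527)=-0.3484; B=V−Δ·S=84.9660
Node (2,2) S=130.3550: V=(p*·55.4150+(1−p*)·71.0057)/1.29=46.1802; Δ=(55.4150−71.0057)/(189.0147−110.8017)=-0.1993; B=V−Δ·S=72.1647
Node (1,0) S=52.7000: V=(p*·58.3450+(1−p*)·66.0094)/1.29=46.8131; Δ=(58.3450−66.0094)/(76.4150−44.7950)=-0.2424; B=V−Δ·S=59.5871
Node (1,1) S=89.9000: V=(p*·46.1802+(1−p*)·58.3450)/1.29=38.3133; Δ=(46.1802−58.3450)/(130.3550−76.4150)=-0.2255; B=V−Δ·S=58.5879
Node (0,0) S=62.0000: V=(p*·38.3133+(1−p*)·46.8131)/1.29=31.4573; Δ=(38.3133−46.8131)/(89.9000−52.7000)=-0.2285; B=V−Δ·S=45.6235
Each (Δ,B) replicates both successor values, so the strategy is self-financing and V0 is arbitrage-free.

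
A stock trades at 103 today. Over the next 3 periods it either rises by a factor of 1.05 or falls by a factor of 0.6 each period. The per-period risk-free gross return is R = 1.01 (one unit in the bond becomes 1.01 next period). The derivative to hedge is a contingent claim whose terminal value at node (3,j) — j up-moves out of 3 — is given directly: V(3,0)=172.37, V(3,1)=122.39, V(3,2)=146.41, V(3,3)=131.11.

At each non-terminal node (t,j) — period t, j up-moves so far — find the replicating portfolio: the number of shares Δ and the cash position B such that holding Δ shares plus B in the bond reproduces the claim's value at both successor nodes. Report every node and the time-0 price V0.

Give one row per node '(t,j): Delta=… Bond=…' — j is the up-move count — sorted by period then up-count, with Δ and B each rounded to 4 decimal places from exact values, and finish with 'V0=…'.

(0,0): Delta=-0.1947 Bond=150.4395
(1,0): Delta=0.6210 Bond=101.5355
(1,1): Delta=-0.2402 Bond=156.8618
(2,0): Delta=-2.9953 Bond=236.6436
(2,1): Delta=0.8226 Bond=89.4686
(2,2): Delta=-0.2994 Bond=165.1584
V0=130.3867

Since d<R<u, set p* = (R−d)/(u−d) = 0.9111; price each node as the discounted p*-expectation of its children.
Terminal values V(3,·): V(3,0)=172.3700, V(3,1)=122.3900, V(3,2)=146.4100, V(3,3)=131.1100
Node (2,0) S=37.0800: V=(p*·122.3900+(1−p*)·172.3700)/1.01=125.5769; Δ=(122.3900−172.3700)/(38.9340−22.2480)=-2.9953; B=V−Δ·S=236.6436
Node (2,1) S=64.8900: V=(p*·146.4100+(1−p*)·122.3900)/1.01=142.8464; Δ=(146.4100−122.3900)/(68.1345−38.9340)=0.8226; B=V−Δ·S=89.4686
Node (2,2) S=113.5575: V=(p*·131.1100+(1−p*)·146.4100)/1.01=131.1584; Δ=(131.1100−146.4100)/(119.2354−68.1345)=-0.2994; B=V−Δ·S=165.1584
Node (1,0) S=61.8000: V=(p*·142.8464+(1−p*)·125.5769)/1.01=139.9122; Δ=(142.8464−125.5769)/(64.8900−37.0800)=0.6210; B=V−Δ·S=101.5355
Node (1,1) S=108.1500: V=(p*·131.1584+(1−p*)·142.8464)/1.01=130.8885; Δ=(131.1584−142.8464)/(113.5575−64.8900)=-0.2402; B=V−Δ·S=156.8618
Node (0,0) S=103.0000: V=(p*·130.8885+(1−p*)·139.9122)/1.01=130.3867; Δ=(130.8885−139.9122)/(108.1500−61.8000)=-0.1947; B=V−Δ·S=150.4395
Root portfolio cost Δ·103+B reproduces V0=130.3867.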